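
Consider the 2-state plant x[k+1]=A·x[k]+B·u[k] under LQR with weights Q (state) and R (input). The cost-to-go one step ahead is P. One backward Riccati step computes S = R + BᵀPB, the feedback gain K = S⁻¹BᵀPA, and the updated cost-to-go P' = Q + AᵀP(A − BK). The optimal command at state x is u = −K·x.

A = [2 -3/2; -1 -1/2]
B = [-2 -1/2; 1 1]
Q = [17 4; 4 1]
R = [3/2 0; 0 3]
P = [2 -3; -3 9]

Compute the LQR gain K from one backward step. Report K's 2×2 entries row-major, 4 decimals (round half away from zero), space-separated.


-0.8218 0.2500 -0.2126 -0.2500

BᵀP = [-7.0000 15.0000; -4.0000 10.5000]
S = R + BᵀPB = [3/2 0; 0 3] + [29.0000 18.5000; 18.5000 12.5000] = [30.5000 18.5000; 18.5000 15.5000]
BᵀPA = [-29.0000 3.0000; -18.5000 0.7500]
K = S⁻¹·BᵀPA = [-0.8218 0.2500; -0.2126 -0.2500]
A−BK = [0.2500 -1.1250; 0.0345 -0.5000]
AᵀP(A−BK) = [1.2328 -0.3750; -0.3750 1.6875]
P' = Q + AᵀP(A−BK) = [18.2328 3.6250; 3.6250 2.6875]
tr(P') = 20.9203


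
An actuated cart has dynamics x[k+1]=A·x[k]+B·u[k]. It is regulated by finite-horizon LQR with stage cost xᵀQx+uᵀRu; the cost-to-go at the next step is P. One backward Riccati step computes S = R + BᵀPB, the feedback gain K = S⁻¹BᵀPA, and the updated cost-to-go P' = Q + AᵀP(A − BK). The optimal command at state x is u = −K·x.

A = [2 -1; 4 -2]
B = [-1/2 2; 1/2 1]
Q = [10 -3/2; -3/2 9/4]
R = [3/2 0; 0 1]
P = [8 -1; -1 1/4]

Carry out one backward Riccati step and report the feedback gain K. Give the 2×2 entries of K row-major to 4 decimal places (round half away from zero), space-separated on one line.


BᵀP = [-4.5000 0.6250; 15.0000 -1.7500]
S = R + BᵀPB = [3/2 0; 0 1] + [2.5625 -8.3750; -8.3750 28.2500] = [4.0625 -8.3750; -8.3750 29.2500]
BᵀPA = [-6.5000 3.2500; 23.0000 -11.5000]
K = S⁻¹·BᵀPA = [0.0513 -0.0257; 0.8010 -0.4005]
A−BK = [0.4236 -0.2118; 3.1733 -1.5866]
AᵀP(A−BK) = [1.9101 -0.9551; -0.9551 0.4775]
P' = Q + AᵀP(A−BK) = [11.9101 -2.4551; -2.4551 2.7275]
tr(P') = 14.6377

0.0513 -0.0257 0.8010 -0.4005


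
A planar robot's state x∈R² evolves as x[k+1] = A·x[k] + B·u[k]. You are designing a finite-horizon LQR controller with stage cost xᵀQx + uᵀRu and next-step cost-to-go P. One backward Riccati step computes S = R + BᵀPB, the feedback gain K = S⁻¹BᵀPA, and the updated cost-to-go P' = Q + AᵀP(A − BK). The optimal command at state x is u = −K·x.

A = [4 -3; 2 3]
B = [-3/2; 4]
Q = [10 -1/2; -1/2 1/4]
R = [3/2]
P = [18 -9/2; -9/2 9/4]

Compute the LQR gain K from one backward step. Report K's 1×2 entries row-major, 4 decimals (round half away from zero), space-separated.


BᵀP = [-45.0000 15.7500]
S = R + BᵀPB = [3/2] + [130.5000] = [132.0000]
BᵀPA = [-148.5000 182.2500]
K = S⁻¹·BᵀPA = [-1.1250 1.3807]
A−BK = [2.3125 -0.9290; 6.5000 -2.5227]
AᵀP(A−BK) = [57.9375 -24.4688; -24.4688 11.6207]
P' = Q + AᵀP(A−BK) = [67.9375 -24.9688; -24.9688 11.8707]
tr(P') = 79.8082

-1.1250 1.3807


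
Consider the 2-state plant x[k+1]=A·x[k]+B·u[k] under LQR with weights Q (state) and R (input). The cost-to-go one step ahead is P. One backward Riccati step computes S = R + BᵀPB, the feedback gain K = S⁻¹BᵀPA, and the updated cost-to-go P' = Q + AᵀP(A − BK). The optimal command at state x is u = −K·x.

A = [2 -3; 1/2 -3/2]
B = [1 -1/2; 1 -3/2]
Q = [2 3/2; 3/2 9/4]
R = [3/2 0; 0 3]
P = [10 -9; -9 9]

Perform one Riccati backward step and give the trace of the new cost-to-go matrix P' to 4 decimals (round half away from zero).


25.7870

BᵀP = [1.0000 0.0000; 8.5000 -9.0000]
S = R + BᵀPB = [3/2 0; 0 3] + [1.0000 -0.5000; -0.5000 9.2500] = [2.5000 -0.5000; -0.5000 12.2500]
BᵀPA = [2.0000 -3.0000; 12.5000 -12.0000]
K = S⁻¹·BᵀPA = [1.0123 -1.4074; 1.0617 -1.0370]
A−BK = [1.5185 -2.1111; 1.0802 -1.6481]
AᵀP(A−BK) = [8.9537 -10.4722; -10.4722 12.5833]
P' = Q + AᵀP(A−BK) = [10.9537 -8.9722; -8.9722 14.8333]
tr(P') = 25.7870


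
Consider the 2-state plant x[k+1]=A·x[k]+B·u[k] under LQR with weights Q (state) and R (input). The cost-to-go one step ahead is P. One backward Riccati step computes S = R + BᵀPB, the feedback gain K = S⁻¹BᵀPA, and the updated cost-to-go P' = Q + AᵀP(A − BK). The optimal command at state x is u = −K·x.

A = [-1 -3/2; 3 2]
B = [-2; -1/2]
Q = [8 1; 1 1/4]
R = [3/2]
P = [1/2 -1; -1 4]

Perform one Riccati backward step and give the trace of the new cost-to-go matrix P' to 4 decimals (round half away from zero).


BᵀP = [-0.5000 0.0000]
S = R + BᵀPB = [3/2] + [1.0000] = [2.5000]
BᵀPA = [0.5000 0.7500]
K = S⁻¹·BᵀPA = [0.2000 0.3000]
A−BK = [-0.6000 -0.9000; 3.1000 2.1500]
AᵀP(A−BK) = [42.4000 31.1000; 31.1000 22.9000]
P' = Q + AᵀP(A−BK) = [50.4000 32.1000; 32.1000 23.1500]
tr(P') = 73.5500

73.5500


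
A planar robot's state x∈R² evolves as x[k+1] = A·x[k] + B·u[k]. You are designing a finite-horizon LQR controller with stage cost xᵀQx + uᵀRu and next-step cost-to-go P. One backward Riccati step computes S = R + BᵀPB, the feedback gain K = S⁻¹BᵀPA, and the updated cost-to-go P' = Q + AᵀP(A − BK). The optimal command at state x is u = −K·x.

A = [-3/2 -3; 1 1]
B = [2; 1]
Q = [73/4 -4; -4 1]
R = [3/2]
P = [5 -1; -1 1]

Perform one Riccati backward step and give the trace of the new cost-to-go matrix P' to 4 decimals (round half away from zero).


BᵀP = [9.0000 -1.0000]
S = R + BᵀPB = [3/2] + [17.0000] = [18.5000]
BᵀPA = [-14.5000 -28.0000]
K = S⁻¹·BᵀPA = [-0.7838 -1.5135]
A−BK = [0.0676 0.0270; 1.7838 2.5135]
AᵀP(A−BK) = [3.8851 6.0541; 6.0541 9.6216]
P' = Q + AᵀP(A−BK) = [22.1351 2.0541; 2.0541 10.6216]
tr(P') = 32.7568

32.7568


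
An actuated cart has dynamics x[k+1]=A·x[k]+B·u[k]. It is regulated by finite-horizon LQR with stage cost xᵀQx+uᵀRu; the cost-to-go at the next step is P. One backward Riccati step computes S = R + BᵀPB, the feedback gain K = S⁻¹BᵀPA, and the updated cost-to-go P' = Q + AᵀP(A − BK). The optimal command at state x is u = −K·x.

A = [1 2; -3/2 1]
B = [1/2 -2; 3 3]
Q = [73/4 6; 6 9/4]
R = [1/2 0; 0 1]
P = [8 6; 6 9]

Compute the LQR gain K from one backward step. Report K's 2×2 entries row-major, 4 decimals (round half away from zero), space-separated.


BᵀP = [22.0000 30.0000; 2.0000 15.0000]
S = R + BᵀPB = [1/2 0; 0 1] + [101.0000 46.0000; 46.0000 41.0000] = [101.5000 46.0000; 46.0000 42.0000]
BᵀPA = [-23.0000 74.0000; -20.5000 19.0000]
K = S⁻¹·BᵀPA = [-0.0107 1.0405; -0.4764 -0.6872]
A−BK = [0.0526 0.1053; -0.0388 -0.0599]
AᵀP(A−BK) = [0.2382 0.3436; 0.3436 1.0589]
P' = Q + AᵀP(A−BK) = [18.4882 6.3436; 6.3436 3.3089]
tr(P') = 21.7971

-0.0107 1.0405 -0.4764 -0.6872


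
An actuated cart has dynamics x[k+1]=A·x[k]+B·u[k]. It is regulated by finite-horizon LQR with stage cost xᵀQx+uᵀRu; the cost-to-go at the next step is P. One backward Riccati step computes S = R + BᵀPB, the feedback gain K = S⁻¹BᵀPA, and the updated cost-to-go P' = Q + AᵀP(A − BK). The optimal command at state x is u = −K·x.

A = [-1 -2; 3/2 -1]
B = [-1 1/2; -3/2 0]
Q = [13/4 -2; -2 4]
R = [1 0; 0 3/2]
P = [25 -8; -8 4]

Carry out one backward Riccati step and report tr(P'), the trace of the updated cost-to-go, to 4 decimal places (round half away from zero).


BᵀP = [-13.0000 2.0000; 12.5000 -4.0000]
S = R + BᵀPB = [1 0; 0 3/2] + [10.0000 -6.5000; -6.5000 6.2500] = [11.0000 -6.5000; -6.5000 7.7500]
BᵀPA = [16.0000 24.0000; -18.5000 -21.0000]
K = S⁻¹·BᵀPA = [0.0872 1.1512; -2.3140 -1.7442]
A−BK = [0.2442 0.0233; 1.6308 0.7267]
AᵀP(A−BK) = [13.7965 9.3140; 9.3140 7.7442]
P' = Q + AᵀP(A−BK) = [17.0465 7.3140; 7.3140 11.7442]
tr(P') = 28.7907

28.7907


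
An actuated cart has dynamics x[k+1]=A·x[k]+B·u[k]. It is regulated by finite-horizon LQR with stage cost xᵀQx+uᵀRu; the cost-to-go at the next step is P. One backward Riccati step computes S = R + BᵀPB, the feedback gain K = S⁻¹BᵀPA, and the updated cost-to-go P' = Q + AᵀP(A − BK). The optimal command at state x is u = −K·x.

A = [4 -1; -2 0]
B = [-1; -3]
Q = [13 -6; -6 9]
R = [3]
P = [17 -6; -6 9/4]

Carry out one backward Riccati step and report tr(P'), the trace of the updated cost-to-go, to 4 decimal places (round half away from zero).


408.6471

BᵀP = [1.0000 -0.7500]
S = R + BᵀPB = [3] + [1.2500] = [4.2500]
BᵀPA = [5.5000 -1.0000]
K = S⁻¹·BᵀPA = [1.2941 -0.2353]
A−BK = [5.2941 -1.2353; 1.8824 -0.7059]
AᵀP(A−BK) = [369.8824 -78.7059; -78.7059 16.7647]
P' = Q + AᵀP(A−BK) = [382.8824 -84.7059; -84.7059 25.7647]
tr(P') = 408.6471


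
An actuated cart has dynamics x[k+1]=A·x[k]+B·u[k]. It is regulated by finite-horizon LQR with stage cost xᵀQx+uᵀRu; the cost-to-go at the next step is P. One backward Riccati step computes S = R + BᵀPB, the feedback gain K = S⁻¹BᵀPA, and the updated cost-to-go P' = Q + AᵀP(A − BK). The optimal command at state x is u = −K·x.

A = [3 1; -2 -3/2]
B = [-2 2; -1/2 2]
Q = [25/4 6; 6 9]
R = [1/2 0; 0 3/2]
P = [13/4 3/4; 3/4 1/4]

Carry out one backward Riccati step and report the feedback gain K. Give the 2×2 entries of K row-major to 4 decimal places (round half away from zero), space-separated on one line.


-0.9632 -0.2987 0.1686 -0.0036

BᵀP = [-6.8750 -1.6250; 8.0000 2.0000]
S = R + BᵀPB = [1/2 0; 0 3/2] + [14.5625 -17.0000; -17.0000 20.0000] = [15.0625 -17.0000; -17.0000 21.5000]
BᵀPA = [-17.3750 -4.4375; 20.0000 5.0000]
K = S⁻¹·BᵀPA = [-0.9632 -0.2987; 0.1686 -0.0036]
A−BK = [0.7363 0.4099; -2.8188 -1.6422]
AᵀP(A−BK) = [1.1417 0.5076; 0.5076 0.2552]
P' = Q + AᵀP(A−BK) = [7.3917 6.5076; 6.5076 9.2552]
tr(P') = 16.6469


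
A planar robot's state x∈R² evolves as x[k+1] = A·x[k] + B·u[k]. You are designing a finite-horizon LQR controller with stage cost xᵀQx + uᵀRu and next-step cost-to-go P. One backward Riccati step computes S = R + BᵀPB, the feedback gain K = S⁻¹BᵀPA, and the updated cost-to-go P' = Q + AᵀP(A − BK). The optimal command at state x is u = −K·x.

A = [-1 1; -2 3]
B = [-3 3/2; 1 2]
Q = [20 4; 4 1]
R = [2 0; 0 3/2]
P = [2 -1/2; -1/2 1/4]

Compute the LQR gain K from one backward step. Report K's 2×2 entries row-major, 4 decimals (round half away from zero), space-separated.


BᵀP = [-6.5000 1.7500; 2.0000 -0.2500]
S = R + BᵀPB = [2 0; 0 3/2] + [21.2500 -6.2500; -6.2500 2.5000] = [23.2500 -6.2500; -6.2500 4.0000]
BᵀPA = [3.0000 -1.2500; -1.5000 1.2500]
K = S⁻¹·BᵀPA = [0.0487 0.0521; -0.2990 0.3940]
A−BK = [-0.4056 0.5655; -1.4508 2.1599]
AᵀP(A−BK) = [0.4056 -0.5655; -0.5655 0.8227]
P' = Q + AᵀP(A−BK) = [20.4056 3.4345; 3.4345 1.8227]
tr(P') = 22.2283

0.0487 0.0521 -0.2990 0.3940


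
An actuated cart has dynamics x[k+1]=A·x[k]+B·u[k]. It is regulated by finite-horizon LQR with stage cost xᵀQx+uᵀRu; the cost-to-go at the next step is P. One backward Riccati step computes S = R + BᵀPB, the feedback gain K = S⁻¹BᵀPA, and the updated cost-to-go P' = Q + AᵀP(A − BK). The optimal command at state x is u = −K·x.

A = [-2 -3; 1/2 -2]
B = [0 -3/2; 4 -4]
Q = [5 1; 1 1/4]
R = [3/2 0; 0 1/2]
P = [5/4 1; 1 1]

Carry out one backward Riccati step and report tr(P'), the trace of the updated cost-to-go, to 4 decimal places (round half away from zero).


BᵀP = [4.0000 4.0000; -5.8750 -5.5000]
S = R + BᵀPB = [3/2 0; 0 1/2] + [16.0000 -22.0000; -22.0000 30.8125] = [17.5000 -22.0000; -22.0000 31.3125]
BᵀPA = [-6.0000 -20.0000; 9.0000 28.6250]
K = S⁻¹·BᵀPA = [0.1583 0.0547; 0.3986 0.9526]
A−BK = [-1.4021 -1.5711; 1.4614 1.5916]
AᵀP(A−BK) = [0.6120 0.7548; 0.7548 1.0757]
P' = Q + AᵀP(A−BK) = [5.6120 1.7548; 1.7548 1.3257]
tr(P') = 6.9377

6.9377


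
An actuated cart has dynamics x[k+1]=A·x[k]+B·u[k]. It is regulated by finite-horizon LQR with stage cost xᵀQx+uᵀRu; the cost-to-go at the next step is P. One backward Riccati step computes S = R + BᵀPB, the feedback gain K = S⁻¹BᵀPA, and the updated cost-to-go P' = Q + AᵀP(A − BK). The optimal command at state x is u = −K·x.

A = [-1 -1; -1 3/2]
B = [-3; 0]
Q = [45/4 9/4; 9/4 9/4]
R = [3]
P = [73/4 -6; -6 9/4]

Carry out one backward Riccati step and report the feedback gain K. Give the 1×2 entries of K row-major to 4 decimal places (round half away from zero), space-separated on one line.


0.2197 0.4888

BᵀP = [-54.7500 18.0000]
S = R + BᵀPB = [3] + [164.2500] = [167.2500]
BᵀPA = [36.7500 81.7500]
K = S⁻¹·BᵀPA = [0.2197 0.4888]
A−BK = [-0.3408 0.4664; -1.0000 1.5000]
AᵀP(A−BK) = [0.4249 -0.0880; -0.0880 1.3540]
P' = Q + AᵀP(A−BK) = [11.6749 2.1620; 2.1620 3.6040]
tr(P') = 15.2789


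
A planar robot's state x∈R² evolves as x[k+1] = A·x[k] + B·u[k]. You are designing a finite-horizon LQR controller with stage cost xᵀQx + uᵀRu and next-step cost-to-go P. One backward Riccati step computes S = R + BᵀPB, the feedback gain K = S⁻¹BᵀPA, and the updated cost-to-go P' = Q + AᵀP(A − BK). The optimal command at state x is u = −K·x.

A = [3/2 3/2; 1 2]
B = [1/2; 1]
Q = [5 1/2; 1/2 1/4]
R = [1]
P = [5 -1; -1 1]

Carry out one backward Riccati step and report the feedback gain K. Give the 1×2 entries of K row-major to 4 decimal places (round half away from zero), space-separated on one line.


1.2222 1.4444

BᵀP = [1.5000 0.5000]
S = R + BᵀPB = [1] + [1.2500] = [2.2500]
BᵀPA = [2.7500 3.2500]
K = S⁻¹·BᵀPA = [1.2222 1.4444]
A−BK = [0.8889 0.7778; -0.2222 0.5556]
AᵀP(A−BK) = [5.8889 4.7778; 4.7778 4.5556]
P' = Q + AᵀP(A−BK) = [10.8889 5.2778; 5.2778 4.8056]
tr(P') = 15.6944


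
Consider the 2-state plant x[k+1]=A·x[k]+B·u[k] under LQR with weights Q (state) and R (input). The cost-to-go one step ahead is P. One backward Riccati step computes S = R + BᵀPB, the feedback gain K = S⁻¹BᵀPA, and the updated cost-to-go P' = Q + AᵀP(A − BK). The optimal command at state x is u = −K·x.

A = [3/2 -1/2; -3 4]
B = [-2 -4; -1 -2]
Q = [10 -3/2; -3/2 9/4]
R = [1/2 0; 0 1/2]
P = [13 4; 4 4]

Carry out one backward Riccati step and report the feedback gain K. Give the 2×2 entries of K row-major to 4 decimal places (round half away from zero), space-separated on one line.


-0.0250 -0.0915 -0.0499 -0.1831

BᵀP = [-30.0000 -12.0000; -60.0000 -24.0000]
S = R + BᵀPB = [1/2 0; 0 1/2] + [72.0000 144.0000; 144.0000 288.0000] = [72.5000 144.0000; 144.0000 288.5000]
BᵀPA = [-9.0000 -33.0000; -18.0000 -66.0000]
K = S⁻¹·BᵀPA = [-0.0250 -0.0915; -0.0499 -0.1831]
A−BK = [1.2503 -1.4154; -3.1248 3.5423]
AᵀP(A−BK) = [28.1266 -31.8693; -31.8693 36.1460]
P' = Q + AᵀP(A−BK) = [38.1266 -33.3693; -33.3693 38.3960]
tr(P') = 76.5225


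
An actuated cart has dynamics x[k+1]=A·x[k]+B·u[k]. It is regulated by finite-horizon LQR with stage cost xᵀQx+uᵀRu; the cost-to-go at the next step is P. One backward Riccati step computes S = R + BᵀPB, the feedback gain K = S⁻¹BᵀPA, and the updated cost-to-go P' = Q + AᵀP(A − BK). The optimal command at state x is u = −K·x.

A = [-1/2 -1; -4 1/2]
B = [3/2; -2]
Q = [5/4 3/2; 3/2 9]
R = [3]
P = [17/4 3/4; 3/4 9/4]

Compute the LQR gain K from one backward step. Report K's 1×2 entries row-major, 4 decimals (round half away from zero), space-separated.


0.6484 -0.3846

BᵀP = [4.8750 -3.3750]
S = R + BᵀPB = [3] + [14.0625] = [17.0625]
BᵀPA = [11.0625 -6.5625]
K = S⁻¹·BᵀPA = [0.6484 -0.3846]
A−BK = [-1.4725 -0.4231; -2.7033 -0.2692]
AᵀP(A−BK) = [32.8901 4.6923; 4.6923 1.5385]
P' = Q + AᵀP(A−BK) = [34.1401 6.1923; 6.1923 10.5385]
tr(P') = 44.6786


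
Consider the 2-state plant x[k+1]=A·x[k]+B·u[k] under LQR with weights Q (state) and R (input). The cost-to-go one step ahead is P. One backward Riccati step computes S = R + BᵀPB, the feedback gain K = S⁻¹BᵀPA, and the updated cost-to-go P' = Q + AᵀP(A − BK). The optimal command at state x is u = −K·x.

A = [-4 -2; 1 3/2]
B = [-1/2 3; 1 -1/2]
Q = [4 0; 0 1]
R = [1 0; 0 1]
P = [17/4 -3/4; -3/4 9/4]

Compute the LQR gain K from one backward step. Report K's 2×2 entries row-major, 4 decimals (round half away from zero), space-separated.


BᵀP = [-2.8750 2.6250; 13.1250 -3.3750]
S = R + BᵀPB = [1 0; 0 1] + [4.0625 -9.9375; -9.9375 41.0625] = [5.0625 -9.9375; -9.9375 42.0625]
BᵀPA = [14.1250 9.6875; -55.8750 -31.3125]
K = S⁻¹·BᵀPA = [0.3404 0.8435; -1.2479 -0.5452]
A−BK = [-0.0859 0.0572; 0.0356 0.3840]
AᵀP(A−BK) = [1.7121 1.0005; 1.0005 1.3213]
P' = Q + AᵀP(A−BK) = [5.7121 1.0005; 1.0005 2.3213]
tr(P') = 8.0334

0.3404 0.8435 -1.2479 -0.5452


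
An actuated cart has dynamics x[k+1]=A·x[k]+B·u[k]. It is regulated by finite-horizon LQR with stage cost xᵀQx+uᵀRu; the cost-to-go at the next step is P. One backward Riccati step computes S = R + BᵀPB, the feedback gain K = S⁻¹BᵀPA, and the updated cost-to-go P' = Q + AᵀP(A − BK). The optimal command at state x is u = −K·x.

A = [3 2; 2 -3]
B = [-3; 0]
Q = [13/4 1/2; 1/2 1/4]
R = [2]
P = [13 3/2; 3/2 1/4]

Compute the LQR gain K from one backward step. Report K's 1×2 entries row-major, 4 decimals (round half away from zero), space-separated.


-1.0588 -0.5420

BᵀP = [-39.0000 -4.5000]
S = R + BᵀPB = [2] + [117.0000] = [119.0000]
BᵀPA = [-126.0000 -64.5000]
K = S⁻¹·BᵀPA = [-1.0588 -0.5420]
A−BK = [-0.1765 0.3739; 2.0000 -3.0000]
AᵀP(A−BK) = [2.5882 0.7059; 0.7059 1.2899]
P' = Q + AᵀP(A−BK) = [5.8382 1.2059; 1.2059 1.5399]
tr(P') = 7.3782


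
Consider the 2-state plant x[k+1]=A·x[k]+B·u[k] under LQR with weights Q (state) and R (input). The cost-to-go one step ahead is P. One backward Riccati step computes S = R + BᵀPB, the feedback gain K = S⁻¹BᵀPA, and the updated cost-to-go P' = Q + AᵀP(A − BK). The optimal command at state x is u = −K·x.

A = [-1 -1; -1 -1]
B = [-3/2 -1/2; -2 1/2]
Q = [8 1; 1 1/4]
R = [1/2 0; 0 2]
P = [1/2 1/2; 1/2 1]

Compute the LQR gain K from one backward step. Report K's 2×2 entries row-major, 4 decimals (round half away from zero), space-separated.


BᵀP = [-1.7500 -2.7500; 0.0000 0.2500]
S = R + BᵀPB = [1/2 0; 0 2] + [8.1250 -0.5000; -0.5000 0.1250] = [8.6250 -0.5000; -0.5000 2.1250]
BᵀPA = [4.5000 4.5000; -0.2500 -0.2500]
K = S⁻¹·BᵀPA = [0.5220 0.5220; 0.0052 0.0052]
A−BK = [-0.2143 -0.2143; 0.0415 0.0415]
AᵀP(A−BK) = [0.1521 0.1521; 0.1521 0.1521]
P' = Q + AᵀP(A−BK) = [8.1521 1.1521; 1.1521 0.4021]
tr(P') = 8.5542

0.5220 0.5220 0.0052 0.0052


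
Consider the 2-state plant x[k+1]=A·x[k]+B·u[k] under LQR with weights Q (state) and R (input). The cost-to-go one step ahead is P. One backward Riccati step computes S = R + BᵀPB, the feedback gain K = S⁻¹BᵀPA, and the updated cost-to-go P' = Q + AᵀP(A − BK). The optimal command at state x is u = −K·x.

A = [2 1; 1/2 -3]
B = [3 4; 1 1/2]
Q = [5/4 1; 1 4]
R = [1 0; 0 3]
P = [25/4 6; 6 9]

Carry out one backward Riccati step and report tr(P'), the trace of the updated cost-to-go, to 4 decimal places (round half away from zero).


BᵀP = [24.7500 27.0000; 28.0000 28.5000]
S = R + BᵀPB = [1 0; 0 3] + [101.2500 112.5000; 112.5000 126.2500] = [102.2500 112.5000; 112.5000 129.2500]
BᵀPA = [63.0000 -56.2500; 70.2500 -57.5000]
K = S⁻¹·BᵀPA = [0.4282 -1.4325; 0.1708 0.8020]
A−BK = [0.0322 2.0896; -0.0136 -1.9685]
AᵀP(A−BK) = [0.2738 -0.0918; -0.0918 16.7860]
P' = Q + AᵀP(A−BK) = [1.5238 0.9082; 0.9082 20.7860]
tr(P') = 22.3098

22.3098


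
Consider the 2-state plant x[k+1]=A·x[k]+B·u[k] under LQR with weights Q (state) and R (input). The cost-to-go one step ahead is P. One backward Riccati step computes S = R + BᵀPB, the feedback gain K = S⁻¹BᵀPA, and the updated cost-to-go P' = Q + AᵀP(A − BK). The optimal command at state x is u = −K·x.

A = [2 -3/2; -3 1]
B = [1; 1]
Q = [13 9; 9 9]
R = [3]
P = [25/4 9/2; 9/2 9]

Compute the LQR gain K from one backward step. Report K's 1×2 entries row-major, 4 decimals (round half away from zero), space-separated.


BᵀP = [10.7500 13.5000]
S = R + BᵀPB = [3] + [24.2500] = [27.2500]
BᵀPA = [-19.0000 -2.6250]
K = S⁻¹·BᵀPA = [-0.6972 -0.0963]
A−BK = [2.6972 -1.4037; -2.3028 1.0963]
AᵀP(A−BK) = [38.7523 -18.3303; -18.3303 9.3096]
P' = Q + AᵀP(A−BK) = [51.7523 -9.3303; -9.3303 18.3096]
tr(P') = 70.0619

-0.6972 -0.0963


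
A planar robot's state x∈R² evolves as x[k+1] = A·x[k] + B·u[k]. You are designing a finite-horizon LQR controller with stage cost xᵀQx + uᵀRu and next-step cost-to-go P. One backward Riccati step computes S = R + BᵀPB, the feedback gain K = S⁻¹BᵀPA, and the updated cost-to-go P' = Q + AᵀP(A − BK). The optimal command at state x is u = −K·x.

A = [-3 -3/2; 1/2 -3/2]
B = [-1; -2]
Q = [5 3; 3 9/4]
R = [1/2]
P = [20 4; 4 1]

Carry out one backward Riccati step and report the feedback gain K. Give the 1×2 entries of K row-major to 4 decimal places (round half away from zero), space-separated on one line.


2.0000 1.2593

BᵀP = [-28.0000 -6.0000]
S = R + BᵀPB = [1/2] + [40.0000] = [40.5000]
BᵀPA = [81.0000 51.0000]
K = S⁻¹·BᵀPA = [2.0000 1.2593]
A−BK = [-1.0000 -0.2407; 4.5000 1.0185]
AᵀP(A−BK) = [6.2500 2.2500; 2.2500 1.0278]
P' = Q + AᵀP(A−BK) = [11.2500 5.2500; 5.2500 3.2778]
tr(P') = 14.5278


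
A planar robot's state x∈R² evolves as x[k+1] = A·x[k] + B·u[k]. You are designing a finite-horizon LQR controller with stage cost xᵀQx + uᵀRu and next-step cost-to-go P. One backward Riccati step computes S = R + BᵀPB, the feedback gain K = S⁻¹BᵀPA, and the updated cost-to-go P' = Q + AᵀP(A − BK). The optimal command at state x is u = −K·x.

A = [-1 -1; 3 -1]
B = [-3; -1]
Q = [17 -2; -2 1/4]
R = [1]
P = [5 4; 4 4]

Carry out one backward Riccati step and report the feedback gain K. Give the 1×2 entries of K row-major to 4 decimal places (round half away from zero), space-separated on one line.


-0.3919 0.4730

BᵀP = [-19.0000 -16.0000]
S = R + BᵀPB = [1] + [73.0000] = [74.0000]
BᵀPA = [-29.0000 35.0000]
K = S⁻¹·BᵀPA = [-0.3919 0.4730]
A−BK = [-2.1757 0.4189; 2.6081 -0.5270]
AᵀP(A−BK) = [5.6351 -1.2838; -1.2838 0.4459]
P' = Q + AᵀP(A−BK) = [22.6351 -3.2838; -3.2838 0.6959]
tr(P') = 23.3311


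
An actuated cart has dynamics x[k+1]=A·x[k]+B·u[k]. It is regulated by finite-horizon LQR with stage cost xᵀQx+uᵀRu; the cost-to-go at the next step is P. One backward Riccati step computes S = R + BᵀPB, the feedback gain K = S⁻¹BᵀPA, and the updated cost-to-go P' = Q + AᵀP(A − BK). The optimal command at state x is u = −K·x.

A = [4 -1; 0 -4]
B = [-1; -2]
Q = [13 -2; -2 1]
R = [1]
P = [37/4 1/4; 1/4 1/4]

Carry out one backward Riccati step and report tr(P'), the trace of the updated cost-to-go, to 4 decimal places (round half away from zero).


BᵀP = [-9.7500 -0.7500]
S = R + BᵀPB = [1] + [11.2500] = [12.2500]
BᵀPA = [-39.0000 12.7500]
K = S⁻¹·BᵀPA = [-3.1837 1.0408]
A−BK = [0.8163 0.0408; -6.3673 -1.9184]
AᵀP(A−BK) = [23.8367 -0.4082; -0.4082 1.9796]
P' = Q + AᵀP(A−BK) = [36.8367 -2.4082; -2.4082 2.9796]
tr(P') = 39.8163

39.8163


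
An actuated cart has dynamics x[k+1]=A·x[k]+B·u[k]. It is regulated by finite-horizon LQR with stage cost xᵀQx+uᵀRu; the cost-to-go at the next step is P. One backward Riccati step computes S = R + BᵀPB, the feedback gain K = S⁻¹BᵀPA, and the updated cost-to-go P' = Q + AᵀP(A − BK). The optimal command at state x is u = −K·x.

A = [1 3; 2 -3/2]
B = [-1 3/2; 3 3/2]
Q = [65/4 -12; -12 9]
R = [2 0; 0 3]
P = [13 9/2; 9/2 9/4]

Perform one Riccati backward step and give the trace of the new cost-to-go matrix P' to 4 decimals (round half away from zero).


33.5137

BᵀP = [0.5000 2.2500; 26.2500 10.1250]
S = R + BᵀPB = [2 0; 0 3] + [6.2500 4.1250; 4.1250 54.5625] = [8.2500 4.1250; 4.1250 57.5625]
BᵀPA = [5.0000 -1.8750; 46.5000 63.5625]
K = S⁻¹·BᵀPA = [0.2097 -0.8084; 0.7928 1.1622]
A−BK = [0.0205 0.4484; 0.1818 -0.8182]
AᵀP(A−BK) = [2.0868 2.5012; 2.5012 6.1769]
P' = Q + AᵀP(A−BK) = [18.3368 -9.4988; -9.4988 15.1769]
tr(P') = 33.5137


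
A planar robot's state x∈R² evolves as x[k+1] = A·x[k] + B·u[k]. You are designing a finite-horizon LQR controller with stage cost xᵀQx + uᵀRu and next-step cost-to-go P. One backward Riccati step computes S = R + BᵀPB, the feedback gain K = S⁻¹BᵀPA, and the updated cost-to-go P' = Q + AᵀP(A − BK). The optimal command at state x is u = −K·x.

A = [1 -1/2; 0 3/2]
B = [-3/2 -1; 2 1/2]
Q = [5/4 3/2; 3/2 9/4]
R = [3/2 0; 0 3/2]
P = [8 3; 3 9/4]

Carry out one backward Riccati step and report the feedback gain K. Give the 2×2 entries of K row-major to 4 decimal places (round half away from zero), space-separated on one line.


BᵀP = [-6.0000 0.0000; -6.5000 -1.8750]
S = R + BᵀPB = [3/2 0; 0 3/2] + [9.0000 6.0000; 6.0000 5.5625] = [10.5000 6.0000; 6.0000 7.0625]
BᵀPA = [-6.0000 3.0000; -6.5000 0.4375]
K = S⁻¹·BᵀPA = [-0.0885 0.4865; -0.8452 -0.3514]
A−BK = [0.0221 -0.1216; 0.5995 0.7027]
AᵀP(A−BK) = [1.9754 1.1351; 1.1351 1.2568]
P' = Q + AᵀP(A−BK) = [3.2254 2.6351; 2.6351 3.5068]
tr(P') = 6.7322

-0.0885 0.4865 -0.8452 -0.3514


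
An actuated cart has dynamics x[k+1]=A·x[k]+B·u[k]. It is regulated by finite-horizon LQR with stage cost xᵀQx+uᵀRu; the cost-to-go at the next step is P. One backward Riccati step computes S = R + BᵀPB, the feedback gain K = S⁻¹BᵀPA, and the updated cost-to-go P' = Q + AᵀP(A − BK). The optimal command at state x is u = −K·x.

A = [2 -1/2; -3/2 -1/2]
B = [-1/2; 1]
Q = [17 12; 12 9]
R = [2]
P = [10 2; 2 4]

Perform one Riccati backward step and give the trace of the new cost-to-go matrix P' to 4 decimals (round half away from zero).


BᵀP = [-3.0000 3.0000]
S = R + BᵀPB = [2] + [4.5000] = [6.5000]
BᵀPA = [-10.5000 0.0000]
K = S⁻¹·BᵀPA = [-1.6154 0.0000]
A−BK = [1.1923 -0.5000; 0.1154 -0.5000]
AᵀP(A−BK) = [20.0385 -7.5000; -7.5000 4.5000]
P' = Q + AᵀP(A−BK) = [37.0385 4.5000; 4.5000 13.5000]
tr(P') = 50.5385

50.5385


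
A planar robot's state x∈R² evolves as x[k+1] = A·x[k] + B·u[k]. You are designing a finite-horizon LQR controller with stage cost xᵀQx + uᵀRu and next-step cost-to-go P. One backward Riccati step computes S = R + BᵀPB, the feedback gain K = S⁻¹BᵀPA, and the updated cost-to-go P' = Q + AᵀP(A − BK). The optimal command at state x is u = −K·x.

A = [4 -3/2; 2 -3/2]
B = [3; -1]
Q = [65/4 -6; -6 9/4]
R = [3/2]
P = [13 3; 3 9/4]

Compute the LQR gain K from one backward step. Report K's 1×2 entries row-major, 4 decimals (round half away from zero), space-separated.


1.5328 -0.6241

BᵀP = [36.0000 6.7500]
S = R + BᵀPB = [3/2] + [101.2500] = [102.7500]
BᵀPA = [157.5000 -64.1250]
K = S⁻¹·BᵀPA = [1.5328 -0.6241]
A−BK = [-0.5985 0.3723; 3.5328 -2.1241]
AᵀP(A−BK) = [23.5766 -13.4562; -13.4562 7.7929]
P' = Q + AᵀP(A−BK) = [39.8266 -19.4562; -19.4562 10.0429]
tr(P') = 49.8695


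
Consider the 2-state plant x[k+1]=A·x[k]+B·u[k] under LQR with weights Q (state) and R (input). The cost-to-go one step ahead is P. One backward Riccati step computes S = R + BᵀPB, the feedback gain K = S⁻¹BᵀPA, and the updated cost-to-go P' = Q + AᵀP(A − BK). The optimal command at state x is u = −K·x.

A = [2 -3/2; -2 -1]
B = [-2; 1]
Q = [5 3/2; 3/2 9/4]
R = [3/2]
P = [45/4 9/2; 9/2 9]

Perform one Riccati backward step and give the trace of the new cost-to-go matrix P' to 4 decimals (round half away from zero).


BᵀP = [-18.0000 0.0000]
S = R + BᵀPB = [3/2] + [36.0000] = [37.5000]
BᵀPA = [-36.0000 27.0000]
K = S⁻¹·BᵀPA = [-0.9600 0.7200]
A−BK = [0.0800 -0.0600; -1.0400 -1.7200]
AᵀP(A−BK) = [10.4400 14.6700; 14.6700 28.3725]
P' = Q + AᵀP(A−BK) = [15.4400 16.1700; 16.1700 30.6225]
tr(P') = 46.0625

46.0625


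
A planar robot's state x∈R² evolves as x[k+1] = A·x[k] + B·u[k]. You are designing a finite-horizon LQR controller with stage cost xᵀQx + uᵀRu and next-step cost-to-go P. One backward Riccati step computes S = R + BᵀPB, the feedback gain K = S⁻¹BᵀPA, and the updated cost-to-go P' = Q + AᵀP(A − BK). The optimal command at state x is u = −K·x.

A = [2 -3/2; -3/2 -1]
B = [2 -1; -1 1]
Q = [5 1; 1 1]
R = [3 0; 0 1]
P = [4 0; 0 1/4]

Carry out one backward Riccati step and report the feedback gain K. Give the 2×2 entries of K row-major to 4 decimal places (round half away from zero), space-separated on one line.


BᵀP = [8.0000 -0.2500; -4.0000 0.2500]
S = R + BᵀPB = [3 0; 0 1] + [16.2500 -8.2500; -8.2500 4.2500] = [19.2500 -8.2500; -8.2500 5.2500]
BᵀPA = [16.3750 -11.7500; -8.3750 5.7500]
K = S⁻¹·BᵀPA = [0.5114 -0.4318; -0.7917 0.4167]
A−BK = [0.1856 -0.2197; -0.1970 -1.8485]
AᵀP(A−BK) = [1.5587 -1.0644; -1.0644 1.7803]
P' = Q + AᵀP(A−BK) = [6.5587 -0.0644; -0.0644 2.7803]
tr(P') = 9.3390

0.5114 -0.4318 -0.7917 0.4167


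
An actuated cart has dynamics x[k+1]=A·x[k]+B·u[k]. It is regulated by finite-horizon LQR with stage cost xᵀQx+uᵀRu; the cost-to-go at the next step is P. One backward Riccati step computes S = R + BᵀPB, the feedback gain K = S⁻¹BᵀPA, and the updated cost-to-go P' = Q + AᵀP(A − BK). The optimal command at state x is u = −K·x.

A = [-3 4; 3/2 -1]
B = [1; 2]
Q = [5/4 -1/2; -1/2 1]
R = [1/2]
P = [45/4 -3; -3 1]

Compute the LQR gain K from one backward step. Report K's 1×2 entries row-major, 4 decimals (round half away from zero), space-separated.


-4.6000 5.8667

BᵀP = [5.2500 -1.0000]
S = R + BᵀPB = [1/2] + [3.2500] = [3.7500]
BᵀPA = [-17.2500 22.0000]
K = S⁻¹·BᵀPA = [-4.6000 5.8667]
A−BK = [1.6000 -1.8667; 10.7000 -12.7333]
AᵀP(A−BK) = [51.1500 -62.3000; -62.3000 75.9333]
P' = Q + AᵀP(A−BK) = [52.4000 -62.8000; -62.8000 76.9333]
tr(P') = 129.3333


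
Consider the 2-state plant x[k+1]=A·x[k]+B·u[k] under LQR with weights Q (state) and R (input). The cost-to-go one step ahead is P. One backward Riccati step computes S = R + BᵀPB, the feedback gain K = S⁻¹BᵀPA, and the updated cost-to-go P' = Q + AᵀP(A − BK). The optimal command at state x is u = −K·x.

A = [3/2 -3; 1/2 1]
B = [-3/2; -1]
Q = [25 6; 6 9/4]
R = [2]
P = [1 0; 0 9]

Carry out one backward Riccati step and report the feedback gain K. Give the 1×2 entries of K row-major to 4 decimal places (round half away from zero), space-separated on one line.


-0.5094 -0.3396

BᵀP = [-1.5000 -9.0000]
S = R + BᵀPB = [2] + [11.2500] = [13.2500]
BᵀPA = [-6.7500 -4.5000]
K = S⁻¹·BᵀPA = [-0.5094 -0.3396]
A−BK = [0.7358 -3.5094; -0.0094 0.6604]
AᵀP(A−BK) = [1.0613 -2.2925; -2.2925 16.4717]
P' = Q + AᵀP(A−BK) = [26.0613 3.7075; 3.7075 18.7217]
tr(P') = 44.7830


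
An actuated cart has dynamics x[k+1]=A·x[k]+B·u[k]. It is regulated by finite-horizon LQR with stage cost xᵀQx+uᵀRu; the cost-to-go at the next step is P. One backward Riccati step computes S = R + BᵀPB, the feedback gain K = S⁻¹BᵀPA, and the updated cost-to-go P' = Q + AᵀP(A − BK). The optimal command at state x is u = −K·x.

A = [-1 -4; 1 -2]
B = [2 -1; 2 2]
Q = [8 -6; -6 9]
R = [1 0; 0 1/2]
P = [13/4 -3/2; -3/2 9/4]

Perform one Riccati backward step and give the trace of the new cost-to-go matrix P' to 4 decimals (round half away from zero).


19.9857

BᵀP = [3.5000 1.5000; -6.2500 6.0000]
S = R + BᵀPB = [1 0; 0 1/2] + [10.0000 -0.5000; -0.5000 18.2500] = [11.0000 -0.5000; -0.5000 18.7500]
BᵀPA = [-2.0000 -17.0000; 12.2500 13.0000]
K = S⁻¹·BᵀPA = [-0.1523 -1.5158; 0.6493 0.6529]
A−BK = [-0.0461 -0.3155; 0.0061 -0.2743]
AᵀP(A−BK) = [0.2418 0.4703; 0.4703 2.7439]
P' = Q + AᵀP(A−BK) = [8.2418 -5.5297; -5.5297 11.7439]
tr(P') = 19.9857


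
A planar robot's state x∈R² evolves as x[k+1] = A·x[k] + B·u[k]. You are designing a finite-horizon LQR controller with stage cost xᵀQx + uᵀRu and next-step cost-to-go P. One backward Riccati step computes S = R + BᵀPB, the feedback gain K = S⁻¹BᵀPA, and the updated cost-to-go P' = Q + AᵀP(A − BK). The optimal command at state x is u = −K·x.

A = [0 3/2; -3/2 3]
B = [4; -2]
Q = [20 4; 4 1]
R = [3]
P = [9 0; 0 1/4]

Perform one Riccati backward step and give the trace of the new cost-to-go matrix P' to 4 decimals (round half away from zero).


BᵀP = [36.0000 -0.5000]
S = R + BᵀPB = [3] + [145.0000] = [148.0000]
BᵀPA = [0.7500 52.5000]
K = S⁻¹·BᵀPA = [0.0051 0.3547]
A−BK = [-0.0203 0.0811; -1.4899 3.7095]
AᵀP(A−BK) = [0.5587 -1.3910; -1.3910 3.8767]
P' = Q + AᵀP(A−BK) = [20.5587 2.6090; 2.6090 4.8767]
tr(P') = 25.4354

25.4354


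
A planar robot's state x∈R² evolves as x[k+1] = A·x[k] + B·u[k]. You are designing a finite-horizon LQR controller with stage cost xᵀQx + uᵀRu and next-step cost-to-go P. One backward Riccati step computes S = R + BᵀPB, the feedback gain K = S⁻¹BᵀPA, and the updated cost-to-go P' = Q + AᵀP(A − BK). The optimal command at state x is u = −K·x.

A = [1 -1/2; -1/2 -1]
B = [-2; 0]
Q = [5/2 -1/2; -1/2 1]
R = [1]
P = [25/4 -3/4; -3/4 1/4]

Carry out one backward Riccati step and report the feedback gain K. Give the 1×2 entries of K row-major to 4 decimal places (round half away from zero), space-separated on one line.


-0.5096 0.1827

BᵀP = [-12.5000 1.5000]
S = R + BᵀPB = [1] + [25.0000] = [26.0000]
BᵀPA = [-13.2500 4.7500]
K = S⁻¹·BᵀPA = [-0.5096 0.1827]
A−BK = [-0.0192 -0.1346; -0.5000 -1.0000]
AᵀP(A−BK) = [0.3101 -0.0168; -0.0168 0.1947]
P' = Q + AᵀP(A−BK) = [2.8101 -0.5168; -0.5168 1.1947]
tr(P') = 4.0048


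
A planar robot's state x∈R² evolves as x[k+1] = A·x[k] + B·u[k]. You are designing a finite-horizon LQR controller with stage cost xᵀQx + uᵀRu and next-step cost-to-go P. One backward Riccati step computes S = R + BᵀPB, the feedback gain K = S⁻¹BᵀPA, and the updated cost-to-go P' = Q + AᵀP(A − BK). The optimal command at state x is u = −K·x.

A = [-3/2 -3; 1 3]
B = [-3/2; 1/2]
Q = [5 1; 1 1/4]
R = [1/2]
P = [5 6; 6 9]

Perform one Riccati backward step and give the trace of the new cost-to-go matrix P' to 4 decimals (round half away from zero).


BᵀP = [-4.5000 -4.5000]
S = R + BᵀPB = [1/2] + [4.5000] = [5.0000]
BᵀPA = [2.2500 0.0000]
K = S⁻¹·BᵀPA = [0.4500 0.0000]
A−BK = [-0.8250 -3.0000; 0.7750 3.0000]
AᵀP(A−BK) = [1.2375 4.5000; 4.5000 18.0000]
P' = Q + AᵀP(A−BK) = [6.2375 5.5000; 5.5000 18.2500]
tr(P') = 24.4875

24.4875


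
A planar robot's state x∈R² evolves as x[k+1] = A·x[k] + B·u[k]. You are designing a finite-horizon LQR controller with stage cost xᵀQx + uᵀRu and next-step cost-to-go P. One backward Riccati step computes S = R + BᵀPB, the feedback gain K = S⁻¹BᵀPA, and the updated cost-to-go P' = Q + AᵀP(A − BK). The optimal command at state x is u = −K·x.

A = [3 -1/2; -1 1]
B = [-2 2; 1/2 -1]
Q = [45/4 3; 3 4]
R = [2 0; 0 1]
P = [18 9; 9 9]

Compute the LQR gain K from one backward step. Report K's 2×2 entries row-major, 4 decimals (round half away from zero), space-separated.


-0.7067 -0.5202 0.8048 -0.6576

BᵀP = [-31.5000 -13.5000; 27.0000 9.0000]
S = R + BᵀPB = [2 0; 0 1] + [56.2500 -49.5000; -49.5000 45.0000] = [58.2500 -49.5000; -49.5000 46.0000]
BᵀPA = [-81.0000 2.2500; 72.0000 -4.5000]
K = S⁻¹·BᵀPA = [-0.7067 -0.5202; 0.8048 -0.6576]
A−BK = [-0.0229 -0.2252; 0.1581 0.6025]
AᵀP(A−BK) = [1.8157 0.7116; 0.7116 2.7113]
P' = Q + AᵀP(A−BK) = [13.0657 3.7116; 3.7116 6.7113]
tr(P') = 19.7770


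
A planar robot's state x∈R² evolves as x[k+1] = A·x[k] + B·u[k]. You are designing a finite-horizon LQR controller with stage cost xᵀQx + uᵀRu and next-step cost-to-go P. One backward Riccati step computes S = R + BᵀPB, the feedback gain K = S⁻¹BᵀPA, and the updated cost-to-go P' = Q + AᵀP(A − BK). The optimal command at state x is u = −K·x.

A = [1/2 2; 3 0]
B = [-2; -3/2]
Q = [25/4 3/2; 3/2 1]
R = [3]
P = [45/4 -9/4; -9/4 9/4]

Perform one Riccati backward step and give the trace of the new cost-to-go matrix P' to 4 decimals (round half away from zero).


BᵀP = [-19.1250 1.1250]
S = R + BᵀPB = [3] + [36.5625] = [39.5625]
BᵀPA = [-6.1875 -38.2500]
K = S⁻¹·BᵀPA = [-0.1564 -0.9668]
A−BK = [0.1872 0.0664; 2.7654 -1.4502]
AᵀP(A−BK) = [15.3448 -8.2322; -8.2322 8.0190]
P' = Q + AᵀP(A−BK) = [21.5948 -6.7322; -6.7322 9.0190]
tr(P') = 30.6137

30.6137


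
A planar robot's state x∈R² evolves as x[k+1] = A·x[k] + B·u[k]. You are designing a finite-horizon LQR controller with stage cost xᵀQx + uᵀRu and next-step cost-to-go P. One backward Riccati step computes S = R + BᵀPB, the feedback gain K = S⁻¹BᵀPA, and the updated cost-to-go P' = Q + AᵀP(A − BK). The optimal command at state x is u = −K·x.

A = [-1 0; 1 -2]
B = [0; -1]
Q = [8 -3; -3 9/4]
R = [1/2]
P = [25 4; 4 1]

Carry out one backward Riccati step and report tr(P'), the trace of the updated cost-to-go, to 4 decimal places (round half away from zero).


BᵀP = [-4.0000 -1.0000]
S = R + BᵀPB = [1/2] + [1.0000] = [1.5000]
BᵀPA = [3.0000 2.0000]
K = S⁻¹·BᵀPA = [2.0000 1.3333]
A−BK = [-1.0000 0.0000; 3.0000 -0.6667]
AᵀP(A−BK) = [12.0000 2.0000; 2.0000 1.3333]
P' = Q + AᵀP(A−BK) = [20.0000 -1.0000; -1.0000 3.5833]
tr(P') = 23.5833

23.5833


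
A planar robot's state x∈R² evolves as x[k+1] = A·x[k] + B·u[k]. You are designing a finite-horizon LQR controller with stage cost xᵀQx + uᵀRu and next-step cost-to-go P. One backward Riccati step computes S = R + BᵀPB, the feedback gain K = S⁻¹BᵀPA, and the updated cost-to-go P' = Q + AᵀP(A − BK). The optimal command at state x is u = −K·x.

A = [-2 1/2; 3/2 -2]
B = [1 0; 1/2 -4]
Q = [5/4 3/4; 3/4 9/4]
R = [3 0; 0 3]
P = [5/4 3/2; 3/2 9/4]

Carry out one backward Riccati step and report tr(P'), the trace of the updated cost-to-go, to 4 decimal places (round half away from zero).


4.9728

BᵀP = [2.0000 2.6250; -6.0000 -9.0000]
S = R + BᵀPB = [3 0; 0 3] + [3.3125 -10.5000; -10.5000 36.0000] = [6.3125 -10.5000; -10.5000 39.0000]
BᵀPA = [-0.0625 -4.2500; -1.5000 15.0000]
K = S⁻¹·BᵀPA = [-0.1338 -0.0607; -0.0745 0.3683]
A−BK = [-1.8662 0.5607; 1.2690 -0.4966]
AᵀP(A−BK) = [0.9424 -0.3264; -0.3264 0.5304]
P' = Q + AᵀP(A−BK) = [2.1924 0.4236; 0.4236 2.7804]
tr(P') = 4.9728


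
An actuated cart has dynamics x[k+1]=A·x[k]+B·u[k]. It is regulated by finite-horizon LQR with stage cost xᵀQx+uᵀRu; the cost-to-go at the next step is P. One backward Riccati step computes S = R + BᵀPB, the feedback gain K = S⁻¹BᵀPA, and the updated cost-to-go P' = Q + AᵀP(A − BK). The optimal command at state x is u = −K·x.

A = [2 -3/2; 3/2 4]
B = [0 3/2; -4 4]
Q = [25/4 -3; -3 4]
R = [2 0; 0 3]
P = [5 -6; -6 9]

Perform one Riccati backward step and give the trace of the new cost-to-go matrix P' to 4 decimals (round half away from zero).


BᵀP = [24.0000 -36.0000; -16.5000 27.0000]
S = R + BᵀPB = [2 0; 0 3] + [144.0000 -108.0000; -108.0000 83.2500] = [146.0000 -108.0000; -108.0000 86.2500]
BᵀPA = [-6.0000 -180.0000; 7.5000 132.7500]
K = S⁻¹·BᵀPA = [0.3150 -1.2795; 0.4814 -0.0630]
A−BK = [1.2779 -1.4055; 0.8344 -0.8659]
AᵀP(A−BK) = [2.5295 -2.7044; -2.7044 5.3069]
P' = Q + AᵀP(A−BK) = [8.7795 -5.7044; -5.7044 9.3069]
tr(P') = 18.0864

18.0864


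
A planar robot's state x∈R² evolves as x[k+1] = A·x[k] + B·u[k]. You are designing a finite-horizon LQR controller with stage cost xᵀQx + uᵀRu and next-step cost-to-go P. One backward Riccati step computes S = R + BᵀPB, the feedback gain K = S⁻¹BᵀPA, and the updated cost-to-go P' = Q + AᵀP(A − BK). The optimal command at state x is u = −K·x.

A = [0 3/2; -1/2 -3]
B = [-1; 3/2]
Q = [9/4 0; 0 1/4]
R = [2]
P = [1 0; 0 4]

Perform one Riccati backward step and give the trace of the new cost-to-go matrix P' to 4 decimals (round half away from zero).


BᵀP = [-1.0000 6.0000]
S = R + BᵀPB = [2] + [10.0000] = [12.0000]
BᵀPA = [-3.0000 -19.5000]
K = S⁻¹·BᵀPA = [-0.2500 -1.6250]
A−BK = [-0.2500 -0.1250; -0.1250 -0.5625]
AᵀP(A−BK) = [0.2500 1.1250; 1.1250 6.5625]
P' = Q + AᵀP(A−BK) = [2.5000 1.1250; 1.1250 6.8125]
tr(P') = 9.3125

9.3125


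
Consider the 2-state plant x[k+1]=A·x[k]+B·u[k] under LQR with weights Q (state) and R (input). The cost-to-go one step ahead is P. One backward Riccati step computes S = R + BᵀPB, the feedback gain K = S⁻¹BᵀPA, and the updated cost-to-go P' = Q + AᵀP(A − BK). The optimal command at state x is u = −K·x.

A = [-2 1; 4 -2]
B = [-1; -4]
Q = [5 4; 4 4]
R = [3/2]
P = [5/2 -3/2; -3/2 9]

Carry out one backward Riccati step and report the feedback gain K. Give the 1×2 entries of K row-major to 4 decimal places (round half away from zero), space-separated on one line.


BᵀP = [3.5000 -34.5000]
S = R + BᵀPB = [3/2] + [134.5000] = [136.0000]
BᵀPA = [-145.0000 72.5000]
K = S⁻¹·BᵀPA = [-1.0662 0.5331]
A−BK = [-3.0662 1.5331; -0.2647 0.1324]
AᵀP(A−BK) = [23.4044 -11.7022; -11.7022 5.8511]
P' = Q + AᵀP(A−BK) = [28.4044 -7.7022; -7.7022 9.8511]
tr(P') = 38.2555

-1.0662 0.5331
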